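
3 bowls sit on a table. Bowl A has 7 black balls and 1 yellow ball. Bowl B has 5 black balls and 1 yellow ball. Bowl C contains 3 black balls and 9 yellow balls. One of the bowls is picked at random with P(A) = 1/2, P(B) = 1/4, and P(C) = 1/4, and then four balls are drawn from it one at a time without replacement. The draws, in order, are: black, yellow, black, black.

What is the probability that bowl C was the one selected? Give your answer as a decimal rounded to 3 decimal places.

Compute the likelihood of the observed sequence for each case: P(data | bowl A) = (7/8)(1/7)(6/6)(5/5) = 0.125; P(data | bowl B) = (5/6)(1/5)(4/4)(3/3) = 0.16667; P(data | bowl C) = (3/12)(9/11)(2/10)(1/9) = 0.0045455.
The prior-weighted likelihoods are 1/2 · 0.125 = 0.0625, 1/4 · 0.16667 = 0.041667, 1/4 · 0.0045455 = 0.0011364; summing to 0.1053.
Therefore the posterior P(bowl C | data) = (0.0011364) / (0.1053) = 0.010791.

0.011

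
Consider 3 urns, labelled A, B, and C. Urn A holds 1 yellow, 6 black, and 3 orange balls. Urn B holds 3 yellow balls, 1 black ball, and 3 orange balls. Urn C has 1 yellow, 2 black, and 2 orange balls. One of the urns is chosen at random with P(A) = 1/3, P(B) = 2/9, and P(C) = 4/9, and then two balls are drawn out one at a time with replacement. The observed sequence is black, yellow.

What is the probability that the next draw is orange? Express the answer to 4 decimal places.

0.3767

The likelihood of the observed sequence under each hypothesis: P(data | urn A) = (6/10)(1/10) = 3/50; P(data | urn B) = (1/7)(3/7) = 3/49; P(data | urn C) = (2/5)(1/5) = 2/25.
Weighting by the prior gives 1/3 · 3/50 = 1/50, 2/9 · 3/49 = 2/147, 4/9 · 2/25 = 8/225; these sum to 61/882.
The posterior is then P(urn A | data) = 0.28918, P(urn B | data) = 0.19672, P(urn C | data) = 0.5141.
The predictive probability is P(orange next | data) = (3/10)(0.28918) + (3/7)(0.19672) + (2/5)(0.5141) = 0.3767.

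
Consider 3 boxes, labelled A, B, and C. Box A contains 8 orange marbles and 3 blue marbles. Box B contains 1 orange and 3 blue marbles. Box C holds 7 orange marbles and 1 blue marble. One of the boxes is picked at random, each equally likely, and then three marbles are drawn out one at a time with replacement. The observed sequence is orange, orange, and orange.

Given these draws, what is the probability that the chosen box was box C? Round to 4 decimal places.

For each hypothesis, P(data | H) works out to: P(data | box A) = (8/11)(8/11)(8/11) = 0.38467; P(data | box B) = (1/4)(1/4)(1/4) = 0.015625; P(data | box C) = (7/8)(7/8)(7/8) = 0.66992.
Weighting by the prior gives 1/3 · 0.38467 = 0.12822, 1/3 · 0.015625 = 0.0052083, 1/3 · 0.66992 = 0.22331; with total 0.35674.
Therefore the posterior P(box C | data) = (0.22331) / (0.35674) = 0.62597.

0.6260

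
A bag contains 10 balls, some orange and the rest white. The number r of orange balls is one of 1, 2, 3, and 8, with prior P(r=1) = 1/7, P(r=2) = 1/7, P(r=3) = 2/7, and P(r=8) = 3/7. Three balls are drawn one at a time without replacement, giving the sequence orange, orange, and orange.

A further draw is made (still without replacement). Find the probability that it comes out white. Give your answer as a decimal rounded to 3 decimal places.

Compute the likelihood of the observed sequence for each case: P(data | r = 1) = (1/10)(0/9) = 0; P(data | r = 2) = (2/10)(1/9)(0/8) = 0; P(data | r = 3) = (3/10)(2/9)(1/8) = 1/120; P(data | r = 8) = (8/10)(7/9)(6/8) = 7/15.
Weighting by the prior gives 1/7 · 0 = 0, 1/7 · 0 = 0, 2/7 · 1/120 = 1/420, 3/7 · 7/15 = 1/5; these sum to 17/84.
Dividing through by the total gives posterior P(r = 1 | data) = 0, P(r = 2 | data) = 0, P(r = 3 | data) = 1/85, P(r = 8 | data) = 84/85.
Averaging over the posterior, P(white next | data) = (1)(1/85) + (2/7)(84/85) = 5/17.

0.294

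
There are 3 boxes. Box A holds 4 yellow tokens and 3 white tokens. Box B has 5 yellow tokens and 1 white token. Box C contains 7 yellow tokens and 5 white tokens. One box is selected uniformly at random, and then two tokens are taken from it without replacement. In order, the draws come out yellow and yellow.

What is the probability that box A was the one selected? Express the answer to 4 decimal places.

For each hypothesis, P(data | H) works out to: P(data | box A) = (4/7)(3/6) = 0.28571; P(data | box B) = (5/6)(4/5) = 0.66667; P(data | box C) = (7/12)(6/11) = 0.31818.
Weighting by the prior gives 1/3 · 0.28571 = 0.095238, 1/3 · 0.66667 = 0.22222, 1/3 · 0.31818 = 0.10606; with total 0.42352.
Hence P(box A | data) = (0.095238) / (0.42352) = 0.22487.

0.2249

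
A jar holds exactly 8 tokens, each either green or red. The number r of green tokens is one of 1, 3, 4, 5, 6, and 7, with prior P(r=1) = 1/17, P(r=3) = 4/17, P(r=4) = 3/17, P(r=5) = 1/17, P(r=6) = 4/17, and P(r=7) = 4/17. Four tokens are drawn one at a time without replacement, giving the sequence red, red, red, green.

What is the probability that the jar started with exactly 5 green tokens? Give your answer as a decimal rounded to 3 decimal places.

Compute the likelihood of the observed sequence for each case: P(data | r = 1) = (7/8)(6/7)(5/6)(1/5) = 1/8; P(data | r = 3) = (5/8)(4/7)(3/6)(3/5) = 3/28; P(data | r = 4) = (4/8)(3/7)(2/6)(4/5) = 2/35; P(data | r = 5) = (3/8)(2/7)(1/6)(5/5) = 1/56; P(data | r = 6) = (2/8)(1/7)(0/6) = 0; P(data | r = 7) = (1/8)(0/7) = 0.
The prior-weighted likelihoods are 1/17 · 1/8 = 1/136, 4/17 · 3/28 = 3/119, 3/17 · 2/35 = 6/595, 1/17 · 1/56 = 1/952, 4/17 · 0 = 0, 4/17 · 0 = 0; summing to 26/595.
Therefore the posterior P(r = 5 | data) = (1/952) / (26/595) = 5/208.

0.024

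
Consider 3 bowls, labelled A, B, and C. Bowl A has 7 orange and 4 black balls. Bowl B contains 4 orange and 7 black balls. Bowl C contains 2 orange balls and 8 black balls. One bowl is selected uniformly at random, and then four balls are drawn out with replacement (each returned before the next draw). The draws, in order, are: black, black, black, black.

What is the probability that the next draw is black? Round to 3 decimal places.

Compute the likelihood of the observed sequence for each case: P(data | bowl A) = (4/11)(4/11)(4/11)(4/11) = 0.017485; P(data | bowl B) = (7/11)(7/11)(7/11)(7/11) = 0.16399; P(data | bowl C) = (8/10)(8/10)(8/10)(8/10) = 0.4096.
Weighting by the prior gives 1/3 · 0.017485 = 0.0058284, 1/3 · 0.16399 = 0.054664, 1/3 · 0.4096 = 0.13653; these sum to 0.19703.
Dividing through by the total gives posterior P(bowl A | data) = 0.029582, P(bowl B | data) = 0.27745, P(bowl C | data) = 0.69297.
The predictive probability is P(black next | data) = (4/11)(0.029582) + (7/11)(0.27745) + (4/5)(0.69297) = 0.74169.

0.742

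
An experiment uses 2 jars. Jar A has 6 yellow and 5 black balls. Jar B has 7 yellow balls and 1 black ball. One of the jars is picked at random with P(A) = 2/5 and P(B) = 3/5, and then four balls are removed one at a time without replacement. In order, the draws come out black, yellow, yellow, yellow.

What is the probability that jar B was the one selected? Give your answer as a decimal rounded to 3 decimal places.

0.712

For each hypothesis, P(data | H) works out to: P(data | jar A) = (5/11)(6/10)(5/9)(4/8) = 0.075758; P(data | jar B) = (1/8)(7/7)(6/6)(5/5) = 0.125.
Weighting by the prior gives 2/5 · 0.075758 = 0.030303, 3/5 · 0.125 = 0.075; these sum to 0.1053.
So P(jar B | data) = (0.075) / (0.1053) = 0.71223.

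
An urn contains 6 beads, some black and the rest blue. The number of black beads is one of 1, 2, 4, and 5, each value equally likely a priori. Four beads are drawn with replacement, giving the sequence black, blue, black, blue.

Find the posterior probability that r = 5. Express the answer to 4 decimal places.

Compute the likelihood of the observed sequence for each case: P(data | r = 1) = (1/6)(5/6)(1/6)(5/6) = 0.01929; P(data | r = 2) = (2/6)(4/6)(2/6)(4/6) = 0.049383; P(data | r = 4) = (4/6)(2/6)(4/6)(2/6) = 0.049383; P(data | r = 5) = (5/6)(1/6)(5/6)(1/6) = 0.01929.
The prior-weighted likelihoods are 1/4 · 0.01929 = 0.0048225, 1/4 · 0.049383 = 0.012346, 1/4 · 0.049383 = 0.012346, 1/4 · 0.01929 = 0.0048225; with total 0.034336.
So P(r = 5 | data) = (0.0048225) / (0.034336) = 0.14045.

0.1404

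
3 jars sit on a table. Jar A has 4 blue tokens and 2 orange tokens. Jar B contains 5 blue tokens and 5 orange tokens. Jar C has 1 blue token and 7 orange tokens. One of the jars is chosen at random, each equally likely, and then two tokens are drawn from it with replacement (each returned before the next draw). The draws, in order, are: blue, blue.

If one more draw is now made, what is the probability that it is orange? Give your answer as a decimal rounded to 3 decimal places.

0.404

Compute the likelihood of the observed sequence for each case: P(data | jar A) = (4/6)(4/6) = 0.44444; P(data | jar B) = (5/10)(5/10) = 0.25; P(data | jar C) = (1/8)(1/8) = 0.015625.
Multiplying each by its prior: 1/3 · 0.44444 = 0.14815, 1/3 · 0.25 = 0.083333, 1/3 · 0.015625 = 0.0052083; summing to 0.23669.
Normalising, the posterior is P(jar A | data) = 0.62592, P(jar B | data) = 0.35208, P(jar C | data) = 0.022005.
Averaging over the posterior, P(orange next | data) = (1/3)(0.62592) + (1/2)(0.35208) + (7/8)(0.022005) = 0.40393.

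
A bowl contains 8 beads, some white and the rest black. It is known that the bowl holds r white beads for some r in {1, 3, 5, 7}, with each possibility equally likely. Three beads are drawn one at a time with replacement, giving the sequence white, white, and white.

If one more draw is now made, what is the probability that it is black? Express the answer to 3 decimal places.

For each hypothesis, P(data | H) works out to: P(data | r = 1) = (1/8)(1/8)(1/8) = 0.0019531; P(data | r = 3) = (3/8)(3/8)(3/8) = 0.052734; P(data | r = 5) = (5/8)(5/8)(5/8) = 0.24414; P(data | r = 7) = (7/8)(7/8)(7/8) = 0.66992.
Weighting by the prior gives 1/4 · 0.0019531 = 0.00048828, 1/4 · 0.052734 = 0.013184, 1/4 · 0.24414 = 0.061035, 1/4 · 0.66992 = 0.16748; with total 0.24219.
Normalising, the posterior is P(r = 1 | data) = 0.0020161, P(r = 3 | data) = 0.054435, P(r = 5 | data) = 0.25202, P(r = 7 | data) = 0.69153.
So P(black next | data) = Σ P(black next | H) P(H | data) = (7/8)(0.0020161) + (5/8)(0.054435) + (3/8)(0.25202) + (1/8)(0.69153) = 0.21673.

0.217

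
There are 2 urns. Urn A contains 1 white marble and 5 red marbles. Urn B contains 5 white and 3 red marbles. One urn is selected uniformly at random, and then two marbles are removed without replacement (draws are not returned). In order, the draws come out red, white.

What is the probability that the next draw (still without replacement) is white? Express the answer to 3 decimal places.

0.411

The likelihood of the observed sequence under each hypothesis: P(data | urn A) = (5/6)(1/5) = 1/6; P(data | urn B) = (3/8)(5/7) = 15/56.
Multiplying each by its prior: 1/2 · 1/6 = 1/12, 1/2 · 15/56 = 15/112; these sum to 73/336.
Dividing through by the total gives posterior P(urn A | data) = 28/73, P(urn B | data) = 45/73.
So P(white next | data) = Σ P(white next | H) P(H | data) = (0)(28/73) + (2/3)(45/73) = 30/73.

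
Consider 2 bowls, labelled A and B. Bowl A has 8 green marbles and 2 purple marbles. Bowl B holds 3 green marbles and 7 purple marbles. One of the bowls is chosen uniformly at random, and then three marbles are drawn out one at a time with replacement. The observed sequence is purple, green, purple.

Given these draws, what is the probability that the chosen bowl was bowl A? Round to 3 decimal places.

Compute the likelihood of the observed sequence for each case: P(data | bowl A) = (2/10)(8/10)(2/10) = 0.032; P(data | bowl B) = (7/10)(3/10)(7/10) = 0.147.
The prior-weighted likelihoods are 1/2 · 0.032 = 0.016, 1/2 · 0.147 = 0.0735; these sum to 0.0895.
So P(bowl A | data) = (0.016) / (0.0895) = 0.17877.

0.179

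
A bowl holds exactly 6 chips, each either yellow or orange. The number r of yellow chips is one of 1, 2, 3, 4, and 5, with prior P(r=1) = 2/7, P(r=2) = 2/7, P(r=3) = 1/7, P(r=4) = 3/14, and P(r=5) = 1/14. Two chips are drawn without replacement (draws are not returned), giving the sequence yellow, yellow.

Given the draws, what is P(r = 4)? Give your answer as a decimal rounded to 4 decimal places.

0.4737

For each hypothesis, P(data | H) works out to: P(data | r = 1) = (1/6)(0/5) = 0; P(data | r = 2) = (2/6)(1/5) = 1/15; P(data | r = 3) = (3/6)(2/5) = 1/5; P(data | r = 4) = (4/6)(3/5) = 2/5; P(data | r = 5) = (5/6)(4/5) = 2/3.
The prior-weighted likelihoods are 2/7 · 0 = 0, 2/7 · 1/15 = 2/105, 1/7 · 1/5 = 1/35, 3/14 · 2/5 = 3/35, 1/14 · 2/3 = 1/21; these sum to 19/105.
Hence P(r = 4 | data) = (3/35) / (19/105) = 9/19.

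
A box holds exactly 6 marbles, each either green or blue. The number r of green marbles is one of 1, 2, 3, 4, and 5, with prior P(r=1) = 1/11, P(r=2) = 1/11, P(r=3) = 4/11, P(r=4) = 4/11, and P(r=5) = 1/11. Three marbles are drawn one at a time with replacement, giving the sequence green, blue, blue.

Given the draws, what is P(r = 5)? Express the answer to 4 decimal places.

0.0214

For each hypothesis, P(data | H) works out to: P(data | r = 1) = (1/6)(5/6)(5/6) = 0.11574; P(data | r = 2) = (2/6)(4/6)(4/6) = 0.14815; P(data | r = 3) = (3/6)(3/6)(3/6) = 0.125; P(data | r = 4) = (4/6)(2/6)(2/6) = 0.074074; P(data | r = 5) = (5/6)(1/6)(1/6) = 0.023148.
The prior-weighted likelihoods are 1/11 · 0.11574 = 0.010522, 1/11 · 0.14815 = 0.013468, 4/11 · 0.125 = 0.045455, 4/11 · 0.074074 = 0.026936, 1/11 · 0.023148 = 0.0021044; summing to 0.098485.
Hence P(r = 5 | data) = (0.0021044) / (0.098485) = 0.021368.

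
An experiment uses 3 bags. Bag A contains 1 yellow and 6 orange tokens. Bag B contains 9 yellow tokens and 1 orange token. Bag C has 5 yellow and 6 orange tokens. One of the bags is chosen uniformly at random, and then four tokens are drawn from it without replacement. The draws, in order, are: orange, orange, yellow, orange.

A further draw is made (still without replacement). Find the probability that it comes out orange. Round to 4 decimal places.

0.8020

The likelihood of the observed sequence under each hypothesis: P(data | bag A) = (6/7)(5/6)(1/5)(4/4) = 0.14286; P(data | bag B) = (1/10)(0/9) = 0; P(data | bag C) = (6/11)(5/10)(5/9)(4/8) = 0.075758.
Weighting by the prior gives 1/3 · 0.14286 = 0.047619, 1/3 · 0 = 0, 1/3 · 0.075758 = 0.025253; with total 0.072872.
Normalising, the posterior is P(bag A | data) = 0.65347, P(bag B | data) = 0, P(bag C | data) = 0.34653.
The predictive probability is P(orange next | data) = (1)(0.65347) + (3/7)(0.34653) = 0.80198.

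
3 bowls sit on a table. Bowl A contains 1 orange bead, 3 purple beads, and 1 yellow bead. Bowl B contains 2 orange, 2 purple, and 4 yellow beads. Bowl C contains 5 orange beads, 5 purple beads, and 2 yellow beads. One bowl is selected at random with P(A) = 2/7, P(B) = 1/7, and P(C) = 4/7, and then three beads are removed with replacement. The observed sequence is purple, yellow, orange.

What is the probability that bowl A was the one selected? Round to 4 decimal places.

For each hypothesis, P(data | H) works out to: P(data | bowl A) = (3/5)(1/5)(1/5) = 0.024; P(data | bowl B) = (2/8)(4/8)(2/8) = 0.03125; P(data | bowl C) = (5/12)(2/12)(5/12) = 0.028935.
Multiplying each by its prior: 2/7 · 0.024 = 0.0068571, 1/7 · 0.03125 = 0.0044643, 4/7 · 0.028935 = 0.016534; with total 0.027856.
Hence P(bowl A | data) = (0.0068571) / (0.027856) = 0.24617.

0.2462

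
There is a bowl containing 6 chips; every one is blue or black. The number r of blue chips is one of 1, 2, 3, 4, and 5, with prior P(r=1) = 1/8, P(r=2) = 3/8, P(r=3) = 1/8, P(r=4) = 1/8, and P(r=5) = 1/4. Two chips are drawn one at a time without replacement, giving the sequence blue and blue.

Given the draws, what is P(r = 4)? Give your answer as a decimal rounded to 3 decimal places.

0.188

Under each hypothesis, the probability of the observed sequence is: P(data | r = 1) = (1/6)(0/5) = 0; P(data | r = 2) = (2/6)(1/5) = 1/15; P(data | r = 3) = (3/6)(2/5) = 1/5; P(data | r = 4) = (4/6)(3/5) = 2/5; P(data | r = 5) = (5/6)(4/5) = 2/3.
Multiplying each by its prior: 1/8 · 0 = 0, 3/8 · 1/15 = 1/40, 1/8 · 1/5 = 1/40, 1/8 · 2/5 = 1/20, 1/4 · 2/3 = 1/6; with total 4/15.
So P(r = 4 | data) = (1/20) / (4/15) = 3/16.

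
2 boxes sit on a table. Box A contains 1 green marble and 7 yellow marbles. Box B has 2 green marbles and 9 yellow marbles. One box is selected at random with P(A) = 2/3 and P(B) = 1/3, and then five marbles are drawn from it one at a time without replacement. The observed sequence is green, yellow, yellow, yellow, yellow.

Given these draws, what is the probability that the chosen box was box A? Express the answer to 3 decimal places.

0.696

For each hypothesis, P(data | H) works out to: P(data | box A) = (1/8)(7/7)(6/6)(5/5)(4/4) = 1/8; P(data | box B) = (2/11)(9/10)(8/9)(7/8)(6/7) = 6/55.
Multiplying each by its prior: 2/3 · 1/8 = 1/12, 1/3 · 6/55 = 2/55; these sum to 79/660.
Hence P(box A | data) = (1/12) / (79/660) = 55/79.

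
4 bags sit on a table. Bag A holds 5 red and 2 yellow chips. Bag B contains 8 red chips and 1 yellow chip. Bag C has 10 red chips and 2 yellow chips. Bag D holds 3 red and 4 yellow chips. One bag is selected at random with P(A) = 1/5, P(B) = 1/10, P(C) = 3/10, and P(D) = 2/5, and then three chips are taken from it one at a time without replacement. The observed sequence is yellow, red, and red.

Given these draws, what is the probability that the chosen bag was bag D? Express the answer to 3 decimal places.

Compute the likelihood of the observed sequence for each case: P(data | bag A) = (2/7)(5/6)(4/5) = 0.19048; P(data | bag B) = (1/9)(8/8)(7/7) = 0.11111; P(data | bag C) = (2/12)(10/11)(9/10) = 0.13636; P(data | bag D) = (4/7)(3/6)(2/5) = 0.11429.
Weighting by the prior gives 1/5 · 0.19048 = 0.038095, 1/10 · 0.11111 = 0.011111, 3/10 · 0.13636 = 0.040909, 2/5 · 0.11429 = 0.045714; with total 0.13583.
Therefore the posterior P(bag D | data) = (0.045714) / (0.13583) = 0.33656.

0.337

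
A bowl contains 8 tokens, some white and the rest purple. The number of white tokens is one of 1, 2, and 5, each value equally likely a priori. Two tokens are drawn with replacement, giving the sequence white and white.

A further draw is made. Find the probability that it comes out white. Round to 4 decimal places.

Compute the likelihood of the observed sequence for each case: P(data | r = 1) = (1/8)(1/8) = 1/64; P(data | r = 2) = (2/8)(2/8) = 1/16; P(data | r = 5) = (5/8)(5/8) = 25/64.
The prior-weighted likelihoods are 1/3 · 1/64 = 1/192, 1/3 · 1/16 = 1/48, 1/3 · 25/64 = 25/192; summing to 5/32.
The posterior is then P(r = 1 | data) = 1/30, P(r = 2 | data) = 2/15, P(r = 5 | data) = 5/6.
So P(white next | data) = Σ P(white next | H) P(H | data) = (1/8)(1/30) + (1/4)(2/15) + (5/8)(5/6) = 67/120.

0.5583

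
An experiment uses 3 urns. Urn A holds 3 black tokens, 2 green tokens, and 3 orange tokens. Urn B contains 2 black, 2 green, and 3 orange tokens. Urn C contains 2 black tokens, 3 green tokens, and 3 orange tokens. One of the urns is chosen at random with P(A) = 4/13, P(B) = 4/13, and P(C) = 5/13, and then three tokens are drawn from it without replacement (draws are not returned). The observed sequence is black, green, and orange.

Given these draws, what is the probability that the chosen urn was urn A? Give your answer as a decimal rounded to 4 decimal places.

For each hypothesis, P(data | H) works out to: P(data | urn A) = (3/8)(2/7)(3/6) = 0.053571; P(data | urn B) = (2/7)(2/6)(3/5) = 0.057143; P(data | urn C) = (2/8)(3/7)(3/6) = 0.053571.
Weighting by the prior gives 4/13 · 0.053571 = 0.016484, 4/13 · 0.057143 = 0.017582, 5/13 · 0.053571 = 0.020604; summing to 0.05467.
Hence P(urn A | data) = (0.016484) / (0.05467) = 0.30151.

0.3015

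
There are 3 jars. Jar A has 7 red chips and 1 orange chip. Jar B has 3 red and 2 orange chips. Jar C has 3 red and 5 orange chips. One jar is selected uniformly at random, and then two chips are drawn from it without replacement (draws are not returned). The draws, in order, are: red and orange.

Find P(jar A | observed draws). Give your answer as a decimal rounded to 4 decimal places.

The likelihood of the observed sequence under each hypothesis: P(data | jar A) = (7/8)(1/7) = 1/8; P(data | jar B) = (3/5)(2/4) = 3/10; P(data | jar C) = (3/8)(5/7) = 15/56.
Multiplying each by its prior: 1/3 · 1/8 = 1/24, 1/3 · 3/10 = 1/10, 1/3 · 15/56 = 5/56; with total 97/420.
By Bayes' rule, P(jar A | data) = (1/24) / (97/420) = 35/194.

0.1804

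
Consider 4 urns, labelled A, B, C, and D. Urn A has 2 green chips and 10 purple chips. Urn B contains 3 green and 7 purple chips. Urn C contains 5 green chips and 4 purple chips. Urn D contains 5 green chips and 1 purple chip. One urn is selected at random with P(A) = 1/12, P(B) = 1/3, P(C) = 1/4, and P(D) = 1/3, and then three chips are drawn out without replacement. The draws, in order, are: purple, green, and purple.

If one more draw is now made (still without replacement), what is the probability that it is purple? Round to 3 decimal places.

0.620

Compute the likelihood of the observed sequence for each case: P(data | urn A) = (10/12)(2/11)(9/10) = 0.13636; P(data | urn B) = (7/10)(3/9)(6/8) = 0.175; P(data | urn C) = (4/9)(5/8)(3/7) = 0.11905; P(data | urn D) = (1/6)(5/5)(0/4) = 0.
Multiplying each by its prior: 1/12 · 0.13636 = 0.011364, 1/3 · 0.175 = 0.058333, 1/4 · 0.11905 = 0.029762, 1/3 · 0 = 0; with total 0.099459.
Dividing through by the total gives posterior P(urn A | data) = 0.11425, P(urn B | data) = 0.58651, P(urn C | data) = 0.29924, P(urn D | data) = 0.
The predictive probability is P(purple next | data) = (8/9)(0.11425) + (5/7)(0.58651) + (1/3)(0.29924) = 0.62024.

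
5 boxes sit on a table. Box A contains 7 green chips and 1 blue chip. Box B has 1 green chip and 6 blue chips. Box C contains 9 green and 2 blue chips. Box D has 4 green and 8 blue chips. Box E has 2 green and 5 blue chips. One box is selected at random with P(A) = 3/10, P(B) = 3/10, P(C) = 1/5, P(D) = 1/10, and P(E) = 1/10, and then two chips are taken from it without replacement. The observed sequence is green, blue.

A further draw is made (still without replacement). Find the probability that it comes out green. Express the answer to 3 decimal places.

0.488

Compute the likelihood of the observed sequence for each case: P(data | box A) = (7/8)(1/7) = 0.125; P(data | box B) = (1/7)(6/6) = 0.14286; P(data | box C) = (9/11)(2/10) = 0.16364; P(data | box D) = (4/12)(8/11) = 0.24242; P(data | box E) = (2/7)(5/6) = 0.2381.
Multiplying each by its prior: 3/10 · 0.125 = 0.0375, 3/10 · 0.14286 = 0.042857, 1/5 · 0.16364 = 0.032727, 1/10 · 0.24242 = 0.024242, 1/10 · 0.2381 = 0.02381; with total 0.16114.
Dividing through by the total gives posterior P(box A | data) = 0.23272, P(box B | data) = 0.26597, P(box C | data) = 0.2031, P(box D | data) = 0.15045, P(box E | data) = 0.14776.
So P(green next | data) = Σ P(green next | H) P(H | data) = (1)(0.23272) + (0)(0.26597) + (8/9)(0.2031) + (3/10)(0.15045) + (1/5)(0.14776) = 0.48794.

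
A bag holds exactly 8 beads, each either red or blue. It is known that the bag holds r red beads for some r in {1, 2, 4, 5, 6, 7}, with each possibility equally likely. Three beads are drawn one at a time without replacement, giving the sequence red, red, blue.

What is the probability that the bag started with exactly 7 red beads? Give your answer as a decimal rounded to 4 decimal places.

0.1892

Compute the likelihood of the observed sequence for each case: P(data | r = 1) = (1/8)(0/7) = 0; P(data | r = 2) = (2/8)(1/7)(6/6) = 1/28; P(data | r = 4) = (4/8)(3/7)(4/6) = 1/7; P(data | r = 5) = (5/8)(4/7)(3/6) = 5/28; P(data | r = 6) = (6/8)(5/7)(2/6) = 5/28; P(data | r = 7) = (7/8)(6/7)(1/6) = 1/8.
The prior-weighted likelihoods are 1/6 · 0 = 0, 1/6 · 1/28 = 1/168, 1/6 · 1/7 = 1/42, 1/6 · 5/28 = 5/168, 1/6 · 5/28 = 5/168, 1/6 · 1/8 = 1/48; these sum to 37/336.
By Bayes' rule, P(r = 7 | data) = (1/48) / (37/336) = 7/37.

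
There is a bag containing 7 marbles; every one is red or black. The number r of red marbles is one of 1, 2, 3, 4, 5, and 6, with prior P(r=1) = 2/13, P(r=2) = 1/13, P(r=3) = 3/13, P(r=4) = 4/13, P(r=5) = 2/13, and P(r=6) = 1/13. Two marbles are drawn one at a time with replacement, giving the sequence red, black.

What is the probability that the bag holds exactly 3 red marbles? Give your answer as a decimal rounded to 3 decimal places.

Compute the likelihood of the observed sequence for each case: P(data | r = 1) = (1/7)(6/7) = 6/49; P(data | r = 2) = (2/7)(5/7) = 10/49; P(data | r = 3) = (3/7)(4/7) = 12/49; P(data | r = 4) = (4/7)(3/7) = 12/49; P(data | r = 5) = (5/7)(2/7) = 10/49; P(data | r = 6) = (6/7)(1/7) = 6/49.
Weighting by the prior gives 2/13 · 6/49 = 12/637, 1/13 · 10/49 = 10/637, 3/13 · 12/49 = 36/637, 4/13 · 12/49 = 48/637, 2/13 · 10/49 = 20/637, 1/13 · 6/49 = 6/637; with total 132/637.
Hence P(r = 3 | data) = (36/637) / (132/637) = 3/11.

0.273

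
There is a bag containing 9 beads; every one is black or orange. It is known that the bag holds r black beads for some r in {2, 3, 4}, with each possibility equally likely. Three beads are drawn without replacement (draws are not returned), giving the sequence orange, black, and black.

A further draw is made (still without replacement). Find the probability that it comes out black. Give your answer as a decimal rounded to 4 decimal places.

0.2364

Compute the likelihood of the observed sequence for each case: P(data | r = 2) = (7/9)(2/8)(1/7) = 1/36; P(data | r = 3) = (6/9)(3/8)(2/7) = 1/14; P(data | r = 4) = (5/9)(4/8)(3/7) = 5/42.
Weighting by the prior gives 1/3 · 1/36 = 1/108, 1/3 · 1/14 = 1/42, 1/3 · 5/42 = 5/126; summing to 55/756.
The posterior is then P(r = 2 | data) = 7/55, P(r = 3 | data) = 18/55, P(r = 4 | data) = 6/11.
So P(black next | data) = Σ P(black next | H) P(H | data) = (0)(7/55) + (1/6)(18/55) + (1/3)(6/11) = 13/55.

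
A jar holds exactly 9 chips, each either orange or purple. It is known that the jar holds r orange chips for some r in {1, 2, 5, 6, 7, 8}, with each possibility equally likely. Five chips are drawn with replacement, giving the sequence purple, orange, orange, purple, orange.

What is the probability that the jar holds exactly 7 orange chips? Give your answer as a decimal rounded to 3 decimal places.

0.218

For each hypothesis, P(data | H) works out to: P(data | r = 1) = (8/9)(1/9)(1/9)(8/9)(1/9) = 0.0010838; P(data | r = 2) = (7/9)(2/9)(2/9)(7/9)(2/9) = 0.0066386; P(data | r = 5) = (4/9)(5/9)(5/9)(4/9)(5/9) = 0.03387; P(data | r = 6) = (3/9)(6/9)(6/9)(3/9)(6/9) = 0.032922; P(data | r = 7) = (2/9)(7/9)(7/9)(2/9)(7/9) = 0.023235; P(data | r = 8) = (1/9)(8/9)(8/9)(1/9)(8/9) = 0.0086708.
The prior-weighted likelihoods are 1/6 · 0.0010838 = 0.00018064, 1/6 · 0.0066386 = 0.0011064, 1/6 · 0.03387 = 0.005645, 1/6 · 0.032922 = 0.005487, 1/6 · 0.023235 = 0.0038725, 1/6 · 0.0086708 = 0.0014451; summing to 0.017737.
So P(r = 7 | data) = (0.0038725) / (0.017737) = 0.21833.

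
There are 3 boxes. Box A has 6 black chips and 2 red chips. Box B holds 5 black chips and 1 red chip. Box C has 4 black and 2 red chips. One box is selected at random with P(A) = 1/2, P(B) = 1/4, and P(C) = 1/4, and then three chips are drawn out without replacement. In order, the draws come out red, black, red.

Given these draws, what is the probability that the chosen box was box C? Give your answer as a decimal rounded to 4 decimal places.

For each hypothesis, P(data | H) works out to: P(data | box A) = (2/8)(6/7)(1/6) = 1/28; P(data | box B) = (1/6)(5/5)(0/4) = 0; P(data | box C) = (2/6)(4/5)(1/4) = 1/15.
Weighting by the prior gives 1/2 · 1/28 = 1/56, 1/4 · 0 = 0, 1/4 · 1/15 = 1/60; these sum to 29/840.
Therefore the posterior P(box C | data) = (1/60) / (29/840) = 14/29.

0.4828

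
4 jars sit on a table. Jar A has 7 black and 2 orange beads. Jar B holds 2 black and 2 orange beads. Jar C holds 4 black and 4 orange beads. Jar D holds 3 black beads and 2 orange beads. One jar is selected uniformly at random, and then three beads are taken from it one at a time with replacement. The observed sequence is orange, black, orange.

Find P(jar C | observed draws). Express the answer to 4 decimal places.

0.3252

Compute the likelihood of the observed sequence for each case: P(data | jar A) = (2/9)(7/9)(2/9) = 0.038409; P(data | jar B) = (2/4)(2/4)(2/4) = 0.125; P(data | jar C) = (4/8)(4/8)(4/8) = 0.125; P(data | jar D) = (2/5)(3/5)(2/5) = 0.096.
Weighting by the prior gives 1/4 · 0.038409 = 0.0096022, 1/4 · 0.125 = 0.03125, 1/4 · 0.125 = 0.03125, 1/4 · 0.096 = 0.024; these sum to 0.096102.
So P(jar C | data) = (0.03125) / (0.096102) = 0.32517.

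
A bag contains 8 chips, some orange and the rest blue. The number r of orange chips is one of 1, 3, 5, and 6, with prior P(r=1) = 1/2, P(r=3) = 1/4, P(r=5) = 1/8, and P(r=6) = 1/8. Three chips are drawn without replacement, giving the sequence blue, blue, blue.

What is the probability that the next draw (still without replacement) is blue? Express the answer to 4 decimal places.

0.7453

Compute the likelihood of the observed sequence for each case: P(data | r = 1) = (7/8)(6/7)(5/6) = 5/8; P(data | r = 3) = (5/8)(4/7)(3/6) = 5/28; P(data | r = 5) = (3/8)(2/7)(1/6) = 1/56; P(data | r = 6) = (2/8)(1/7)(0/6) = 0.
Multiplying each by its prior: 1/2 · 5/8 = 5/16, 1/4 · 5/28 = 5/112, 1/8 · 1/56 = 1/448, 1/8 · 0 = 0; summing to 23/64.
The posterior is then P(r = 1 | data) = 20/23, P(r = 3 | data) = 20/161, P(r = 5 | data) = 1/161, P(r = 6 | data) = 0.
Averaging over the posterior, P(blue next | data) = (4/5)(20/23) + (2/5)(20/161) + (0)(1/161) = 120/161.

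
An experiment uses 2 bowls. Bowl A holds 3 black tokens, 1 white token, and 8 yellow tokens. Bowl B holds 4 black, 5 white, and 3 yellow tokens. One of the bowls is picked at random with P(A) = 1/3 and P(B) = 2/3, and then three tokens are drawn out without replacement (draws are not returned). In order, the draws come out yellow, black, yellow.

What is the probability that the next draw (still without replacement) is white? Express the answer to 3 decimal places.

For each hypothesis, P(data | H) works out to: P(data | bowl A) = (8/12)(3/11)(7/10) = 7/55; P(data | bowl B) = (3/12)(4/11)(2/10) = 1/55.
Multiplying each by its prior: 1/3 · 7/55 = 7/165, 2/3 · 1/55 = 2/165; with total 3/55.
Normalising, the posterior is P(bowl A | data) = 7/9, P(bowl B | data) = 2/9.
So P(white next | data) = Σ P(white next | H) P(H | data) = (1/9)(7/9) + (5/9)(2/9) = 17/81.

0.210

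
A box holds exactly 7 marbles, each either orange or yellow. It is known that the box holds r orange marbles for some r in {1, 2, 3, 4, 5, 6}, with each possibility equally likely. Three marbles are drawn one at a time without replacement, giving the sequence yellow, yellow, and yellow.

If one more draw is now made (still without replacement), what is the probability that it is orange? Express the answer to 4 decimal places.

0.4000

Under each hypothesis, the probability of the observed sequence is: P(data | r = 1) = (6/7)(5/6)(4/5) = 4/7; P(data | r = 2) = (5/7)(4/6)(3/5) = 2/7; P(data | r = 3) = (4/7)(3/6)(2/5) = 4/35; P(data | r = 4) = (3/7)(2/6)(1/5) = 1/35; P(data | r = 5) = (2/7)(1/6)(0/5) = 0; P(data | r = 6) = (1/7)(0/6) = 0.
Weighting by the prior gives 1/6 · 4/7 = 2/21, 1/6 · 2/7 = 1/21, 1/6 · 4/35 = 2/105, 1/6 · 1/35 = 1/210, 1/6 · 0 = 0, 1/6 · 0 = 0; these sum to 1/6.
Normalising, the posterior is P(r = 1 | data) = 4/7, P(r = 2 | data) = 2/7, P(r = 3 | data) = 4/35, P(r = 4 | data) = 1/35, P(r = 5 | data) = 0, P(r = 6 | data) = 0.
So P(orange next | data) = Σ P(orange next | H) P(H | data) = (1/4)(4/7) + (1/2)(2/7) + (3/4)(4/35) + (1)(1/35) = 2/5.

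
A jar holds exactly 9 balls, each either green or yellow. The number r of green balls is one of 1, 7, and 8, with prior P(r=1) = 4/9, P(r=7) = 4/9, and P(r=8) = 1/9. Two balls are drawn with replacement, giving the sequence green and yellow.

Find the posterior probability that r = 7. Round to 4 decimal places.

0.5833

For each hypothesis, P(data | H) works out to: P(data | r = 1) = (1/9)(8/9) = 8/81; P(data | r = 7) = (7/9)(2/9) = 14/81; P(data | r = 8) = (8/9)(1/9) = 8/81.
Weighting by the prior gives 4/9 · 8/81 = 32/729, 4/9 · 14/81 = 56/729, 1/9 · 8/81 = 8/729; these sum to 32/243.
Therefore the posterior P(r = 7 | data) = (56/729) / (32/243) = 7/12.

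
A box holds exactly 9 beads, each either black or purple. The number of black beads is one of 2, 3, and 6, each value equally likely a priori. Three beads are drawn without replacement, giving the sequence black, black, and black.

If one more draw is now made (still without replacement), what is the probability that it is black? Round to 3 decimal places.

0.476

For each hypothesis, P(data | H) works out to: P(data | r = 2) = (2/9)(1/8)(0/7) = 0; P(data | r = 3) = (3/9)(2/8)(1/7) = 1/84; P(data | r = 6) = (6/9)(5/8)(4/7) = 5/21.
The prior-weighted likelihoods are 1/3 · 0 = 0, 1/3 · 1/84 = 1/252, 1/3 · 5/21 = 5/63; with total 1/12.
Normalising, the posterior is P(r = 2 | data) = 0, P(r = 3 | data) = 1/21, P(r = 6 | data) = 20/21.
The predictive probability is P(black next | data) = (0)(1/21) + (1/2)(20/21) = 10/21.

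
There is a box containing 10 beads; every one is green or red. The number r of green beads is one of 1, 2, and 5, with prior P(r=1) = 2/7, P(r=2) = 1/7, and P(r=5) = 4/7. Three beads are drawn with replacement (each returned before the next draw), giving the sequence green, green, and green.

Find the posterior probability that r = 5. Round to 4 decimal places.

The likelihood of the observed sequence under each hypothesis: P(data | r = 1) = (1/10)(1/10)(1/10) = 0.001; P(data | r = 2) = (2/10)(2/10)(2/10) = 0.008; P(data | r = 5) = (5/10)(5/10)(5/10) = 0.125.
The prior-weighted likelihoods are 2/7 · 0.001 = 0.00028571, 1/7 · 0.008 = 0.0011429, 4/7 · 0.125 = 0.071429; these sum to 0.072857.
Therefore the posterior P(r = 5 | data) = (0.071429) / (0.072857) = 0.98039.

0.9804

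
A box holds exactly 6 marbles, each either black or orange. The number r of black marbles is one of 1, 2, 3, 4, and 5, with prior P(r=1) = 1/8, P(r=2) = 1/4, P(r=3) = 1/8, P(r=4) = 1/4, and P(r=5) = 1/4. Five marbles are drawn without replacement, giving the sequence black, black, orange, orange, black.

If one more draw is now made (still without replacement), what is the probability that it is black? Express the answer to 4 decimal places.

Compute the likelihood of the observed sequence for each case: P(data | r = 1) = (1/6)(0/5) = 0; P(data | r = 2) = (2/6)(1/5)(4/4)(3/3)(0/2) = 0; P(data | r = 3) = (3/6)(2/5)(3/4)(2/3)(1/2) = 1/20; P(data | r = 4) = (4/6)(3/5)(2/4)(1/3)(2/2) = 1/15; P(data | r = 5) = (5/6)(4/5)(1/4)(0/3) = 0.
Multiplying each by its prior: 1/8 · 0 = 0, 1/4 · 0 = 0, 1/8 · 1/20 = 1/160, 1/4 · 1/15 = 1/60, 1/4 · 0 = 0; these sum to 11/480.
Dividing through by the total gives posterior P(r = 1 | data) = 0, P(r = 2 | data) = 0, P(r = 3 | data) = 3/11, P(r = 4 | data) = 8/11, P(r = 5 | data) = 0.
Averaging over the posterior, P(black next | data) = (0)(3/11) + (1)(8/11) = 8/11.

0.7273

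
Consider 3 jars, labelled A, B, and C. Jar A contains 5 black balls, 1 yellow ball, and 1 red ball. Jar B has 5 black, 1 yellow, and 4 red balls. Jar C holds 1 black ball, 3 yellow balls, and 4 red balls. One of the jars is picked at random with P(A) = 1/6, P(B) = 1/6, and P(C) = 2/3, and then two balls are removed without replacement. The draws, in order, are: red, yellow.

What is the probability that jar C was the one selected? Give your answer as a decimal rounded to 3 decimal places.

Under each hypothesis, the probability of the observed sequence is: P(data | jar A) = (1/7)(1/6) = 0.02381; P(data | jar B) = (4/10)(1/9) = 0.044444; P(data | jar C) = (4/8)(3/7) = 0.21429.
Multiplying each by its prior: 1/6 · 0.02381 = 0.0039683, 1/6 · 0.044444 = 0.0074074, 2/3 · 0.21429 = 0.14286; these sum to 0.15423.
Hence P(jar C | data) = (0.14286) / (0.15423) = 0.92624.

0.926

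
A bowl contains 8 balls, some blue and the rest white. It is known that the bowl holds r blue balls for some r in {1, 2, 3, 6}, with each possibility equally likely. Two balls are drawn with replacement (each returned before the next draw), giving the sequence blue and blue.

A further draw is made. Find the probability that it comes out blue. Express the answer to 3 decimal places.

0.630

The likelihood of the observed sequence under each hypothesis: P(data | r = 1) = (1/8)(1/8) = 1/64; P(data | r = 2) = (2/8)(2/8) = 1/16; P(data | r = 3) = (3/8)(3/8) = 9/64; P(data | r = 6) = (6/8)(6/8) = 9/16.
Multiplying each by its prior: 1/4 · 1/64 = 1/256, 1/4 · 1/16 = 1/64, 1/4 · 9/64 = 9/256, 1/4 · 9/16 = 9/64; these sum to 25/128.
The posterior is then P(r = 1 | data) = 1/50, P(r = 2 | data) = 2/25, P(r = 3 | data) = 9/50, P(r = 6 | data) = 18/25.
Averaging over the posterior, P(blue next | data) = (1/8)(1/50) + (1/4)(2/25) + (3/8)(9/50) + (3/4)(18/25) = 63/100.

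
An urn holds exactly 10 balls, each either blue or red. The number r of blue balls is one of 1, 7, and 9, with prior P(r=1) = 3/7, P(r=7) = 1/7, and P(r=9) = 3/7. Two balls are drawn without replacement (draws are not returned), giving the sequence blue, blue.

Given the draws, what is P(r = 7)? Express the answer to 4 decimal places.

0.1628

For each hypothesis, P(data | H) works out to: P(data | r = 1) = (1/10)(0/9) = 0; P(data | r = 7) = (7/10)(6/9) = 7/15; P(data | r = 9) = (9/10)(8/9) = 4/5.
The prior-weighted likelihoods are 3/7 · 0 = 0, 1/7 · 7/15 = 1/15, 3/7 · 4/5 = 12/35; these sum to 43/105.
Hence P(r = 7 | data) = (1/15) / (43/105) = 7/43.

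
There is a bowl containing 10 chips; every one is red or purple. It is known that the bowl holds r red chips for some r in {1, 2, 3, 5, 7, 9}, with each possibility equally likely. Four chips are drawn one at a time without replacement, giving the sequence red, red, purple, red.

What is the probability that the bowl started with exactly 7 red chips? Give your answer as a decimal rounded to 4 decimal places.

0.4268

Under each hypothesis, the probability of the observed sequence is: P(data | r = 1) = (1/10)(0/9) = 0; P(data | r = 2) = (2/10)(1/9)(8/8)(0/7) = 0; P(data | r = 3) = (3/10)(2/9)(7/8)(1/7) = 1/120; P(data | r = 5) = (5/10)(4/9)(5/8)(3/7) = 5/84; P(data | r = 7) = (7/10)(6/9)(3/8)(5/7) = 1/8; P(data | r = 9) = (9/10)(8/9)(1/8)(7/7) = 1/10.
Weighting by the prior gives 1/6 · 0 = 0, 1/6 · 0 = 0, 1/6 · 1/120 = 1/720, 1/6 · 5/84 = 5/504, 1/6 · 1/8 = 1/48, 1/6 · 1/10 = 1/60; with total 41/840.
By Bayes' rule, P(r = 7 | data) = (1/48) / (41/840) = 35/82.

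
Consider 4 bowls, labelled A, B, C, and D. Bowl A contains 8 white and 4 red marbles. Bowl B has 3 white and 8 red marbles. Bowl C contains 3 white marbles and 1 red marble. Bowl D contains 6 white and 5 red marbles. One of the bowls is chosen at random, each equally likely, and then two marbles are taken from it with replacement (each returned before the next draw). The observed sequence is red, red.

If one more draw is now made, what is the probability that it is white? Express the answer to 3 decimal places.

0.416

Compute the likelihood of the observed sequence for each case: P(data | bowl A) = (4/12)(4/12) = 0.11111; P(data | bowl B) = (8/11)(8/11) = 0.52893; P(data | bowl C) = (1/4)(1/4) = 0.0625; P(data | bowl D) = (5/11)(5/11) = 0.20661.
Weighting by the prior gives 1/4 · 0.11111 = 0.027778, 1/4 · 0.52893 = 0.13223, 1/4 · 0.0625 = 0.015625, 1/4 · 0.20661 = 0.051653; summing to 0.22729.
Normalising, the posterior is P(bowl A | data) = 0.12221, P(bowl B | data) = 0.58178, P(bowl C | data) = 0.068746, P(bowl D | data) = 0.22726.
Averaging over the posterior, P(white next | data) = (2/3)(0.12221) + (3/11)(0.58178) + (3/4)(0.068746) + (6/11)(0.22726) = 0.41566.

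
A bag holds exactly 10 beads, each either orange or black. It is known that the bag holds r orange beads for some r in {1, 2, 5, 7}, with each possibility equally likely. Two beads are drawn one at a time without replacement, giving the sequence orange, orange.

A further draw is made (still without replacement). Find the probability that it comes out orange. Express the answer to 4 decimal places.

0.5273

Compute the likelihood of the observed sequence for each case: P(data | r = 1) = (1/10)(0/9) = 0; P(data | r = 2) = (2/10)(1/9) = 1/45; P(data | r = 5) = (5/10)(4/9) = 2/9; P(data | r = 7) = (7/10)(6/9) = 7/15.
The prior-weighted likelihoods are 1/4 · 0 = 0, 1/4 · 1/45 = 1/180, 1/4 · 2/9 = 1/18, 1/4 · 7/15 = 7/60; summing to 8/45.
Normalising, the posterior is P(r = 1 | data) = 0, P(r = 2 | data) = 1/32, P(r = 5 | data) = 5/16, P(r = 7 | data) = 21/32.
So P(orange next | data) = Σ P(orange next | H) P(H | data) = (0)(1/32) + (3/8)(5/16) + (5/8)(21/32) = 135/256.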